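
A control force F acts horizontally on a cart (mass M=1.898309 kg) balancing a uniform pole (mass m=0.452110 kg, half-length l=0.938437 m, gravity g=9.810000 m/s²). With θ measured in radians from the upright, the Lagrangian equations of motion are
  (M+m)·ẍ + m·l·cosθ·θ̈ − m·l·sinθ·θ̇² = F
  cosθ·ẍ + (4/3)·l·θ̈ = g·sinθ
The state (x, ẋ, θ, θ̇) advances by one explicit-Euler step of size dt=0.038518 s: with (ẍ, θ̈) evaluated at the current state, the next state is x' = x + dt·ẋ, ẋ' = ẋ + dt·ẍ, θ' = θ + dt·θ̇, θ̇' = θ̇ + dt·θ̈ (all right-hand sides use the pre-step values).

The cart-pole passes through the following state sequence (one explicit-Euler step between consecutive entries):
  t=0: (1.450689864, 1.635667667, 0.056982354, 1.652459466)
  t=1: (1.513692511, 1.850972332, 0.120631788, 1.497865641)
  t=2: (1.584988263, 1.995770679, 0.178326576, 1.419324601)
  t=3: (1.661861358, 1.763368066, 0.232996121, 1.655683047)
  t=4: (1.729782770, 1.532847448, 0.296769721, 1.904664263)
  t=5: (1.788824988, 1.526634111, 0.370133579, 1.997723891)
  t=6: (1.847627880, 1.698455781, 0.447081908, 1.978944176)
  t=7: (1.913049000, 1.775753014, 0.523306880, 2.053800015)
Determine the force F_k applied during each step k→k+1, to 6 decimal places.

step 0→1:
  ẍ = (ẋ'−ẋ)/dt = (1.850972332−1.635667667)/0.038518 = 5.589716
  θ̈ = (θ̇'−θ̇)/dt = (1.497865641−1.652459466)/0.038518 = -4.013548
  sinθ=0.056952, cosθ=0.998377
  F = (M+m)·ẍ + m·l·cosθ·θ̈ − m·l·sinθ·θ̇² = 13.138174 + -1.700091 − 0.065981 = 11.372102
step 1→2:
  ẍ = (ẋ'−ẋ)/dt = (1.995770679−1.850972332)/0.038518 = 3.759238
  θ̈ = (θ̇'−θ̇)/dt = (1.419324601−1.497865641)/0.038518 = -2.039074
  sinθ=0.120339, cosθ=0.992733
  F = (M+m)·ẍ + m·l·cosθ·θ̈ − m·l·sinθ·θ̇² = 8.835786 + -0.858844 − 0.114552 = 7.862389
step 2→3:
  ẍ = (ẋ'−ẋ)/dt = (1.763368066−1.995770679)/0.038518 = -6.033611
  θ̈ = (θ̇'−θ̇)/dt = (1.655683047−1.419324601)/0.038518 = 6.136311
  sinθ=0.177383, cosθ=0.984142
  F = (M+m)·ẍ + m·l·cosθ·θ̈ − m·l·sinθ·θ̇² = -14.181513 + 2.562208 − 0.151609 = -11.770914
step 3→4:
  ẍ = (ẋ'−ẋ)/dt = (1.532847448−1.763368066)/0.038518 = -5.984750
  θ̈ = (θ̇'−θ̇)/dt = (1.904664263−1.655683047)/0.038518 = 6.464022
  sinθ=0.230894, cosθ=0.972979
  F = (M+m)·ẍ + m·l·cosθ·θ̈ − m·l·sinθ·θ̇² = -14.066671 + 2.668428 − 0.268544 = -11.666787
step 4→5:
  ẍ = (ẋ'−ẋ)/dt = (1.526634111−1.532847448)/0.038518 = -0.161310
  θ̈ = (θ̇'−θ̇)/dt = (1.997723891−1.904664263)/0.038518 = 2.416004
  sinθ=0.292433, cosθ=0.956286
  F = (M+m)·ẍ + m·l·cosθ·θ̈ − m·l·sinθ·θ̇² = -0.379146 + 0.980245 − 0.450103 = 0.150996
step 5→6:
  ẍ = (ẋ'−ẋ)/dt = (1.698455781−1.526634111)/0.038518 = 4.460815
  θ̈ = (θ̇'−θ̇)/dt = (1.978944176−1.997723891)/0.038518 = -0.487557
  sinθ=0.361740, cosθ=0.932279
  F = (M+m)·ẍ + m·l·cosθ·θ̈ − m·l·sinθ·θ̇² = 10.484784 + -0.192850 − 0.612515 = 9.679419
step 6→7:
  ẍ = (ẋ'−ẋ)/dt = (1.775753014−1.698455781)/0.038518 = 2.006782
  θ̈ = (θ̇'−θ̇)/dt = (2.053800015−1.978944176)/0.038518 = 1.943399
  sinθ=0.432336, cosθ=0.901713
  F = (M+m)·ẍ + m·l·cosθ·θ̈ − m·l·sinθ·θ̇² = 4.716779 + 0.743497 − 0.718353 = 4.741923

F_0 = 11.372102 N
F_1 = 7.862389 N
F_2 = -11.770914 N
F_3 = -11.666787 N
F_4 = 0.150996 N
F_5 = 9.679419 N
F_6 = 4.741923 N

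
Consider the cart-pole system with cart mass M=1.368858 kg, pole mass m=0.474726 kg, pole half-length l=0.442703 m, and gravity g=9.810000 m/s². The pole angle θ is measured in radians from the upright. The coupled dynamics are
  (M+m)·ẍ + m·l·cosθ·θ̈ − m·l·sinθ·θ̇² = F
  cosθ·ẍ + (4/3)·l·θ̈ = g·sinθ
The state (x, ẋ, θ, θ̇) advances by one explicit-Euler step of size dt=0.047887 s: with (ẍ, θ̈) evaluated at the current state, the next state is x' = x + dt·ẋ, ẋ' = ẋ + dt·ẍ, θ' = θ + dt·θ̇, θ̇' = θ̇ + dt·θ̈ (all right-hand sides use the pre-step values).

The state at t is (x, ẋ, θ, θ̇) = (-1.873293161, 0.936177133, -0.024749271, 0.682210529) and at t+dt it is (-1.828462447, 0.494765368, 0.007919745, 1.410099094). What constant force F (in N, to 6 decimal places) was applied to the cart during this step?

F = -13.797808 N

ẍ = (ẋ'−ẋ)/dt = (0.494765368−0.936177133)/0.047887 = -9.217779
θ̈ = (θ̇'−θ̇)/dt = (1.410099094−0.682210529)/0.047887 = 15.200129
sinθ=-0.024747, cosθ=0.999694
F = (M+m)·ẍ + m·l·cosθ·θ̈ − m·l·sinθ·θ̇² = -16.993749 + 3.193521 − -0.002421 = -13.797808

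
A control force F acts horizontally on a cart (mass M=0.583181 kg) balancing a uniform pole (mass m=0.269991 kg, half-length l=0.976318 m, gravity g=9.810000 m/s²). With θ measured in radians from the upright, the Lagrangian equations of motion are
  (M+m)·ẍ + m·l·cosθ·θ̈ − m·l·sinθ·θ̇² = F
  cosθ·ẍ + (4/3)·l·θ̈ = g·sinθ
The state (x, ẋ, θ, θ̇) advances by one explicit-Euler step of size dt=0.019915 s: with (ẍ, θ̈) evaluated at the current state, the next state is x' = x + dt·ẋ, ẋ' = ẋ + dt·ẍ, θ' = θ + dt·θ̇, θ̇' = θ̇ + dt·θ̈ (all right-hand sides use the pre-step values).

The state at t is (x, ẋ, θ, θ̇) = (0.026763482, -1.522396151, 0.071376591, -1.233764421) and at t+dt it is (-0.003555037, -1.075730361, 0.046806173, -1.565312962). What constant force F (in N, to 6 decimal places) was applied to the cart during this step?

ẍ = (ẋ'−ẋ)/dt = (-1.075730361−-1.522396151)/0.019915 = 22.428611
θ̈ = (θ̇'−θ̇)/dt = (-1.565312962−-1.233764421)/0.019915 = -16.648182
sinθ=0.071316, cosθ=0.997454
F = (M+m)·ẍ + m·l·cosθ·θ̈ − m·l·sinθ·θ̇² = 19.135463 + -4.377238 − 0.028615 = 14.729610

F = 14.729610 N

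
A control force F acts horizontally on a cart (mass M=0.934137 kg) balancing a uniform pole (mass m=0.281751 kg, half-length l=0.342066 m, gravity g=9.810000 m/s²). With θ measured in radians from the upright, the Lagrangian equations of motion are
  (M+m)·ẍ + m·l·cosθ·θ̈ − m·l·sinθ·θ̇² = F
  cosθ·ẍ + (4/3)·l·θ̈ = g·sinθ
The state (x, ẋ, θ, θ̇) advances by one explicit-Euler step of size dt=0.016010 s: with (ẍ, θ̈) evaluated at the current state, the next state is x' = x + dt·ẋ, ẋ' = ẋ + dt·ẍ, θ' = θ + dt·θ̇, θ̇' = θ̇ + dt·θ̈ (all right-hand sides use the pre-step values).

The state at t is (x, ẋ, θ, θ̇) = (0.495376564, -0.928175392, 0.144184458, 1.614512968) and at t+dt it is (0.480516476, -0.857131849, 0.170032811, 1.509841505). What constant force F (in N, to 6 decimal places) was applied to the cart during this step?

ẍ = (ẋ'−ẋ)/dt = (-0.857131849−-0.928175392)/0.016010 = 4.437448
θ̈ = (θ̇'−θ̇)/dt = (1.509841505−1.614512968)/0.016010 = -6.537880
sinθ=0.143685, cosθ=0.989623
F = (M+m)·ẍ + m·l·cosθ·θ̈ − m·l·sinθ·θ̇² = 5.395440 + -0.623566 − 0.036097 = 4.735777

F = 4.735777 N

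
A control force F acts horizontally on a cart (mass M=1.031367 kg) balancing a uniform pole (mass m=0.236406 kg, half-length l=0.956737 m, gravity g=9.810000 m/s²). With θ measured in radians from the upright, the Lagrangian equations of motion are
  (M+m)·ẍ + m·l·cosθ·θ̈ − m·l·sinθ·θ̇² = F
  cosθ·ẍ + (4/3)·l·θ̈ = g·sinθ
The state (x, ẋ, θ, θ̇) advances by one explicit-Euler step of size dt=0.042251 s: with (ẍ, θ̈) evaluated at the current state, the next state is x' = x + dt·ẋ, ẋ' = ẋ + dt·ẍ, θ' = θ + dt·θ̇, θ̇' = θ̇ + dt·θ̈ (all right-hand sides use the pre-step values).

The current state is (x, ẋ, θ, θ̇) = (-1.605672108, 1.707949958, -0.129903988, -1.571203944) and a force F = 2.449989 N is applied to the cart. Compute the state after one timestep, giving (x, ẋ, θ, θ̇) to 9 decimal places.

(-1.533509514, 1.808456306, -0.196288926, -1.691418105)

sinθ=-0.129538940, cosθ=0.991574336
temp = (F + m·l·θ̇²·sinθ)/(M+m) = (2.449989 + -0.072329677)/1.267773 = 1.875461398
θ̈ = (g·sinθ − cosθ·temp)/(l·(4/3 − m·cos²θ/(M+m))) = -2.845238243
ẍ = temp − m·l·θ̈·cosθ/(M+m) = 2.378792169
Euler: x'=-1.605672108+0.042251·1.707949958=-1.533509514, ẋ'=1.707949958+0.042251·2.378792169=1.808456306
       θ'=-0.129903988+0.042251·-1.571203944=-0.196288926, θ̇'=-1.571203944+0.042251·-2.845238243=-1.691418105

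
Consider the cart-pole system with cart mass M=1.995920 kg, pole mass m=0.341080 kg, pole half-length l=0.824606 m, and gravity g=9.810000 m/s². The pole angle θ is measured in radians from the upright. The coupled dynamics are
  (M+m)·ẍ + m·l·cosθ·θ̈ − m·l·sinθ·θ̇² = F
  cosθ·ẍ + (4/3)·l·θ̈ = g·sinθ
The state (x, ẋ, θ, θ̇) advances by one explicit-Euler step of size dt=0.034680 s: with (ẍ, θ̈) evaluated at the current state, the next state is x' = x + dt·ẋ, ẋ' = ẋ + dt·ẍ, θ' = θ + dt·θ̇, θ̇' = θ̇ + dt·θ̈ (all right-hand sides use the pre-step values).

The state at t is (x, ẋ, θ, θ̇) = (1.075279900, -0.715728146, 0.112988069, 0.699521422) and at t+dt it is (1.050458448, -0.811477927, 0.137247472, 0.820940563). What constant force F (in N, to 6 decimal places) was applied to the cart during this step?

ẍ = (ẋ'−ẋ)/dt = (-0.811477927−-0.715728146)/0.034680 = -2.760951
θ̈ = (θ̇'−θ̇)/dt = (0.820940563−0.699521422)/0.034680 = 3.501129
sinθ=0.112748, cosθ=0.993624
F = (M+m)·ẍ + m·l·cosθ·θ̈ − m·l·sinθ·θ̇² = -6.452343 + 0.978437 − 0.015517 = -5.489423

F = -5.489423 N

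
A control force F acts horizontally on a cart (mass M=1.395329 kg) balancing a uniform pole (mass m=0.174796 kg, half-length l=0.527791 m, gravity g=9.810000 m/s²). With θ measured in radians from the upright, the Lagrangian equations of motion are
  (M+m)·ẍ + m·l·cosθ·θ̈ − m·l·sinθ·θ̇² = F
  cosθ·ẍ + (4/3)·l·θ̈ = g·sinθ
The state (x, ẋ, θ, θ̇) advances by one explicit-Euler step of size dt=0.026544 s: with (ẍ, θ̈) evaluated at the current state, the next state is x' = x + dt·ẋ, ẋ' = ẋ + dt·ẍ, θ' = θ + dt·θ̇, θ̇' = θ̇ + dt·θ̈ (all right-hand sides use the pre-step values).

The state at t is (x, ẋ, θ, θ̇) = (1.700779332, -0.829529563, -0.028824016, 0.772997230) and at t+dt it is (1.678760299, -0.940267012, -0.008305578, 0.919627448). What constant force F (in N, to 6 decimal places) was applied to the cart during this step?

ẍ = (ẋ'−ẋ)/dt = (-0.940267012−-0.829529563)/0.026544 = -4.171845
θ̈ = (θ̇'−θ̇)/dt = (0.919627448−0.772997230)/0.026544 = 5.524044
sinθ=-0.028820, cosθ=0.999585
F = (M+m)·ẍ + m·l·cosθ·θ̈ − m·l·sinθ·θ̇² = -6.550318 + 0.509413 − -0.001589 = -6.039316

F = -6.039316 N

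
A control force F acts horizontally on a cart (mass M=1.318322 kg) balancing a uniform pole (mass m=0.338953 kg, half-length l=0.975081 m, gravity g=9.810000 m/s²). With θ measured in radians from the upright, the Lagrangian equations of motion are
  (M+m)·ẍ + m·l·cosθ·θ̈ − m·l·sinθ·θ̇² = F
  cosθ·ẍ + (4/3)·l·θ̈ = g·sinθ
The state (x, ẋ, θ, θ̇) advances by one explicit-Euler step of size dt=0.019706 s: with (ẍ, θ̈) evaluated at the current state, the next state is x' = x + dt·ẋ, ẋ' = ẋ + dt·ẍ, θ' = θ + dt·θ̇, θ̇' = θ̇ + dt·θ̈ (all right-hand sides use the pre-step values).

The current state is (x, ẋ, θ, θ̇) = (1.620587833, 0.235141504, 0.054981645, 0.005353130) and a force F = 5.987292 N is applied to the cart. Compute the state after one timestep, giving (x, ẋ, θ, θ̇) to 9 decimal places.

(1.625221531, 0.317266257, 0.055087134, -0.049547835)

sinθ=0.054953948, cosθ=0.998488890
temp = (F + m·l·θ̇²·sinθ)/(M+m) = (5.987292 + 0.000000520)/1.657275 = 3.612733264
θ̈ = (g·sinθ − cosθ·temp)/(l·(4/3 − m·cos²θ/(M+m))) = -2.786002487
ẍ = temp − m·l·θ̈·cosθ/(M+m) = 4.167499899
Euler: x'=1.620587833+0.019706·0.235141504=1.625221531, ẋ'=0.235141504+0.019706·4.167499899=0.317266257
       θ'=0.054981645+0.019706·0.005353130=0.055087134, θ̇'=0.005353130+0.019706·-2.786002487=-0.049547835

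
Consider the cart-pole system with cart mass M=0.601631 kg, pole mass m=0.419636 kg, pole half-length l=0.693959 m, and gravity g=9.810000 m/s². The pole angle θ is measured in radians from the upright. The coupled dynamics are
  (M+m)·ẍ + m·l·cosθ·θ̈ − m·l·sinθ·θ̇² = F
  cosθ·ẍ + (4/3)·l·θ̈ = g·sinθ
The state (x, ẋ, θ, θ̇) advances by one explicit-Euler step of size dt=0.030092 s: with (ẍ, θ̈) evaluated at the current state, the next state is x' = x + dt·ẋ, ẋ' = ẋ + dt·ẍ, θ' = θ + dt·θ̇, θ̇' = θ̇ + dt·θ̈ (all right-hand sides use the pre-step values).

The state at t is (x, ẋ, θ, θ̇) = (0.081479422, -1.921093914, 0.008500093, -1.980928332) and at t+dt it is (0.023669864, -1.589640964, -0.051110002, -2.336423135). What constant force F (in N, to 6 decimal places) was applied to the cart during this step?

F = 7.799073 N

ẍ = (ẋ'−ẋ)/dt = (-1.589640964−-1.921093914)/0.030092 = 11.014653
θ̈ = (θ̇'−θ̇)/dt = (-2.336423135−-1.980928332)/0.030092 = -11.813598
sinθ=0.008500, cosθ=0.999964
F = (M+m)·ẍ + m·l·cosθ·θ̈ − m·l·sinθ·θ̇² = 11.248902 + -3.440116 − 0.009713 = 7.799073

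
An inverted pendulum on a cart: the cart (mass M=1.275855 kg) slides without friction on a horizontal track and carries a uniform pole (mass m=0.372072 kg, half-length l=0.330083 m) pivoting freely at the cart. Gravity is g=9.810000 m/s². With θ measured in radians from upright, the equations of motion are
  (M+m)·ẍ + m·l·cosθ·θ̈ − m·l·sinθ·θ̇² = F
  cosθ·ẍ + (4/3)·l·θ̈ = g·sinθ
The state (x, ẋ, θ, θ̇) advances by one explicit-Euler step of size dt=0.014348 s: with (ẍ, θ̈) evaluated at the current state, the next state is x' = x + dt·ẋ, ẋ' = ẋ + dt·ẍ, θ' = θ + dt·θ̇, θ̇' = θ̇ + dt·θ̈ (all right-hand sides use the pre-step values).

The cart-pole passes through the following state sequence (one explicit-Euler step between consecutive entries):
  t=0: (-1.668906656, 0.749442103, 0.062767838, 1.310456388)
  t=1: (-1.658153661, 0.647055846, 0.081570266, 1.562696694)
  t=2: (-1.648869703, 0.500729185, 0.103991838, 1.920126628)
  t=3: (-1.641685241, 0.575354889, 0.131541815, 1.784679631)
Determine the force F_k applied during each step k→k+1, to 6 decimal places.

F_0 = -9.617863 N
F_1 = -13.781336 N
F_2 = 7.370944 N

step 0→1:
  ẍ = (ẋ'−ẋ)/dt = (0.647055846−0.749442103)/0.014348 = -7.135925
  θ̈ = (θ̇'−θ̇)/dt = (1.562696694−1.310456388)/0.014348 = 17.580172
  sinθ=0.062727, cosθ=0.998031
  F = (M+m)·ẍ + m·l·cosθ·θ̈ − m·l·sinθ·θ̇² = -11.759484 + 2.154851 − 0.013230 = -9.617863
step 1→2:
  ẍ = (ẋ'−ẋ)/dt = (0.500729185−0.647055846)/0.014348 = -10.198401
  θ̈ = (θ̇'−θ̇)/dt = (1.920126628−1.562696694)/0.014348 = 24.911481
  sinθ=0.081480, cosθ=0.996675
  F = (M+m)·ẍ + m·l·cosθ·θ̈ − m·l·sinθ·θ̇² = -16.806221 + 3.049322 − 0.024437 = -13.781336
step 2→3:
  ẍ = (ẋ'−ẋ)/dt = (0.575354889−0.500729185)/0.014348 = 5.201122
  θ̈ = (θ̇'−θ̇)/dt = (1.784679631−1.920126628)/0.014348 = -9.440131
  sinθ=0.103805, cosθ=0.994598
  F = (M+m)·ẍ + m·l·cosθ·θ̈ − m·l·sinθ·θ̇² = 8.571070 + -1.153123 − 0.047003 = 7.370944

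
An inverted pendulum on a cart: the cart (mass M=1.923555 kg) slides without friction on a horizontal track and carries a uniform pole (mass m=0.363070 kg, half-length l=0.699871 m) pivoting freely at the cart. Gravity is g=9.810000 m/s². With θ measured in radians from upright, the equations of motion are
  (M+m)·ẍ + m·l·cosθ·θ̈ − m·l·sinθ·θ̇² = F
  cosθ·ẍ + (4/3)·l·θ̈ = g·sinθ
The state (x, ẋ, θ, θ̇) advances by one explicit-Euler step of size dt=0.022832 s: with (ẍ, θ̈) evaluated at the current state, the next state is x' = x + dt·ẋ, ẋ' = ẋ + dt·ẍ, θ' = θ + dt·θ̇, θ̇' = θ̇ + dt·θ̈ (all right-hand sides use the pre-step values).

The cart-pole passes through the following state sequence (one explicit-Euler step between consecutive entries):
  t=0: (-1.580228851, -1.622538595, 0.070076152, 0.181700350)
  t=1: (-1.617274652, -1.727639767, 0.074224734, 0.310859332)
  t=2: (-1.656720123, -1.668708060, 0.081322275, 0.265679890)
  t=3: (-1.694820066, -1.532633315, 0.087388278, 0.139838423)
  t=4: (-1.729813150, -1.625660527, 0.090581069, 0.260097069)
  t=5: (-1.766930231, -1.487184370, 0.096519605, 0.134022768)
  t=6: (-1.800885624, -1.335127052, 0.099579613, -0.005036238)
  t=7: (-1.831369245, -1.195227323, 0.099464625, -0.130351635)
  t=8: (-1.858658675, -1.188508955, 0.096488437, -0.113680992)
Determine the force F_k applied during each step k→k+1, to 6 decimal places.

step 0→1:
  ẍ = (ẋ'−ẋ)/dt = (-1.727639767−-1.622538595)/0.022832 = -4.603240
  θ̈ = (θ̇'−θ̇)/dt = (0.310859332−0.181700350)/0.022832 = 5.656928
  sinθ=0.070019, cosθ=0.997546
  F = (M+m)·ẍ + m·l·cosθ·θ̈ − m·l·sinθ·θ̇² = -10.525883 + 1.433910 − 0.000587 = -9.092561
step 1→2:
  ẍ = (ẋ'−ẋ)/dt = (-1.668708060−-1.727639767)/0.022832 = 2.581101
  θ̈ = (θ̇'−θ̇)/dt = (0.265679890−0.310859332)/0.022832 = -1.978777
  sinθ=0.074157, cosθ=0.997247
  F = (M+m)·ẍ + m·l·cosθ·θ̈ − m·l·sinθ·θ̇² = 5.902011 + -0.501427 − 0.001821 = 5.398763
step 2→3:
  ẍ = (ẋ'−ẋ)/dt = (-1.532633315−-1.668708060)/0.022832 = 5.959826
  θ̈ = (θ̇'−θ̇)/dt = (0.139838423−0.265679890)/0.022832 = -5.511627
  sinθ=0.081233, cosθ=0.996695
  F = (M+m)·ẍ + m·l·cosθ·θ̈ − m·l·sinθ·θ̇² = 13.627887 + -1.395888 − 0.001457 = 12.230542
step 3→4:
  ẍ = (ẋ'−ẋ)/dt = (-1.625660527−-1.532633315)/0.022832 = -4.074422
  θ̈ = (θ̇'−θ̇)/dt = (0.260097069−0.139838423)/0.022832 = 5.267110
  sinθ=0.087277, cosθ=0.996184
  F = (M+m)·ẍ + m·l·cosθ·θ̈ − m·l·sinθ·θ̇² = -9.316676 + 1.333277 − 0.000434 = -7.983833
step 4→5:
  ẍ = (ẋ'−ẋ)/dt = (-1.487184370−-1.625660527)/0.022832 = 6.065003
  θ̈ = (θ̇'−θ̇)/dt = (0.134022768−0.260097069)/0.022832 = -5.521825
  sinθ=0.090457, cosθ=0.995900
  F = (M+m)·ẍ + m·l·cosθ·θ̈ − m·l·sinθ·θ̇² = 13.868388 + -1.397355 − 0.001555 = 12.469478
step 5→6:
  ẍ = (ẋ'−ẋ)/dt = (-1.335127052−-1.487184370)/0.022832 = 6.659833
  θ̈ = (θ̇'−θ̇)/dt = (-0.005036238−0.134022768)/0.022832 = -6.090531
  sinθ=0.096370, cosθ=0.995346
  F = (M+m)·ẍ + m·l·cosθ·θ̈ − m·l·sinθ·θ̇² = 15.228542 + -1.540414 − 0.000440 = 13.687688
step 6→7:
  ẍ = (ẋ'−ẋ)/dt = (-1.195227323−-1.335127052)/0.022832 = 6.127353
  θ̈ = (θ̇'−θ̇)/dt = (-0.130351635−-0.005036238)/0.022832 = -5.488586
  sinθ=0.099415, cosθ=0.995046
  F = (M+m)·ẍ + m·l·cosθ·θ̈ − m·l·sinθ·θ̇² = 14.010959 + -1.387753 − 0.000001 = 12.623206
step 7→8:
  ẍ = (ẋ'−ẋ)/dt = (-1.188508955−-1.195227323)/0.022832 = 0.294252
  θ̈ = (θ̇'−θ̇)/dt = (-0.113680992−-0.130351635)/0.022832 = 0.730144
  sinθ=0.099301, cosθ=0.995057
  F = (M+m)·ẍ + m·l·cosθ·θ̈ − m·l·sinθ·θ̇² = 0.672845 + 0.184614 − 0.000429 = 0.857030

F_0 = -9.092561 N
F_1 = 5.398763 N
F_2 = 12.230542 N
F_3 = -7.983833 N
F_4 = 12.469478 N
F_5 = 13.687688 N
F_6 = 12.623206 N
F_7 = 0.857030 N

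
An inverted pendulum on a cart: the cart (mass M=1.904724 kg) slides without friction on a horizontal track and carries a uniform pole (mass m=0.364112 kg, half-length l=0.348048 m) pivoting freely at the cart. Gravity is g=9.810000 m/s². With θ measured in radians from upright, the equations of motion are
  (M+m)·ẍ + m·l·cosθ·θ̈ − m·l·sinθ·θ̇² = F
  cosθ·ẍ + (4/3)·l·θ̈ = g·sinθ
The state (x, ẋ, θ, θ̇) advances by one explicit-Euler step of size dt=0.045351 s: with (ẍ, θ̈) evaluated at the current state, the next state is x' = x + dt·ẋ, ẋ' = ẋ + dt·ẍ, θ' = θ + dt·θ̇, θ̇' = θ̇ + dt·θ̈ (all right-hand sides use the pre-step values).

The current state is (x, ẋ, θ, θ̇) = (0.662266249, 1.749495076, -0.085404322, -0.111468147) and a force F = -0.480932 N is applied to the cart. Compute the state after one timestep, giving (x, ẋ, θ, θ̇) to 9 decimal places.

(0.741607600, 1.743742988, -0.090459514, -0.180895026)

sinθ=-0.085300538, cosθ=0.996355267
temp = (F + m·l·θ̇²·sinθ)/(M+m) = (-0.480932 + -0.000134316)/2.268836 = -0.212032212
θ̈ = (g·sinθ − cosθ·temp)/(l·(4/3 − m·cos²θ/(M+m))) = -1.530878681
ẍ = temp − m·l·θ̈·cosθ/(M+m) = -0.126834874
Euler: x'=0.662266249+0.045351·1.749495076=0.741607600, ẋ'=1.749495076+0.045351·-0.126834874=1.743742988
       θ'=-0.085404322+0.045351·-0.111468147=-0.090459514, θ̇'=-0.111468147+0.045351·-1.530878681=-0.180895026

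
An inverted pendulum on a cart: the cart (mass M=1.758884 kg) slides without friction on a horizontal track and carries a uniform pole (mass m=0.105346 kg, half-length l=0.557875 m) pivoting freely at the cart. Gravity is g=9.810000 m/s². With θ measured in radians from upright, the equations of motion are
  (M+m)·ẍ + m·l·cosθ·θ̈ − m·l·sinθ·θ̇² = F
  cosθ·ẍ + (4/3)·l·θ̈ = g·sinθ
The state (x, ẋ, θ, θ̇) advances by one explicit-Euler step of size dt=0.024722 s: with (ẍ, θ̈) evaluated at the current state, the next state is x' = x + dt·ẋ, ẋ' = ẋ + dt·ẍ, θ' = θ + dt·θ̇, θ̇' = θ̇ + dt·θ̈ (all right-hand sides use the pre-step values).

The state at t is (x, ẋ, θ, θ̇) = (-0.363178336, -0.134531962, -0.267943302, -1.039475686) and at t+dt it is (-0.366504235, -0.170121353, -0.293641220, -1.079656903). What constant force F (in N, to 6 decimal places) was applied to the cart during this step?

ẍ = (ẋ'−ẋ)/dt = (-0.170121353−-0.134531962)/0.024722 = -1.439584
θ̈ = (θ̇'−θ̇)/dt = (-1.079656903−-1.039475686)/0.024722 = -1.625322
sinθ=-0.264749, cosθ=0.964317
F = (M+m)·ẍ + m·l·cosθ·θ̈ − m·l·sinθ·θ̇² = -2.683715 + -0.092112 − -0.016812 = -2.759015

F = -2.759015 N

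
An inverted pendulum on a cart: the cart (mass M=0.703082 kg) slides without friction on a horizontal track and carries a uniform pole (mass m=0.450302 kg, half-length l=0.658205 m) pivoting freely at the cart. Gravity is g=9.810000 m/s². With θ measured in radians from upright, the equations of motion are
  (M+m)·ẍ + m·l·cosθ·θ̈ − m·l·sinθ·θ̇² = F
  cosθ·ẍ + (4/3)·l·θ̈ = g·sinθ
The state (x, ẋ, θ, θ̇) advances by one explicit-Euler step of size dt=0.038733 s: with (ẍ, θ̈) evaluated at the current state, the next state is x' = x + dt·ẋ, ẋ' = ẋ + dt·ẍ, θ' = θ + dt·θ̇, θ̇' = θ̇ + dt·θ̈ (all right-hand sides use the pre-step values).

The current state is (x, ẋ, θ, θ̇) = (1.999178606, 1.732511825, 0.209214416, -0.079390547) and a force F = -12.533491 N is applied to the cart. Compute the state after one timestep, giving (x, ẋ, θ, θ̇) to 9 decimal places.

sinθ=0.207691510, cosθ=0.978194376
temp = (F + m·l·θ̇²·sinθ)/(M+m) = (-12.533491 + 0.000387991)/1.153384 = -10.866374953
θ̈ = (g·sinθ − cosθ·temp)/(l·(4/3 − m·cos²θ/(M+m))) = 20.051532440
ẍ = temp − m·l·θ̈·cosθ/(M+m) = -15.906761702
Euler: x'=1.999178606+0.038733·1.732511825=2.066283987, ẋ'=1.732511825+0.038733·-15.906761702=1.116395224
       θ'=0.209214416+0.038733·-0.079390547=0.206139382, θ̇'=-0.079390547+0.038733·20.051532440=0.697265459

(2.066283987, 1.116395224, 0.206139382, 0.697265459)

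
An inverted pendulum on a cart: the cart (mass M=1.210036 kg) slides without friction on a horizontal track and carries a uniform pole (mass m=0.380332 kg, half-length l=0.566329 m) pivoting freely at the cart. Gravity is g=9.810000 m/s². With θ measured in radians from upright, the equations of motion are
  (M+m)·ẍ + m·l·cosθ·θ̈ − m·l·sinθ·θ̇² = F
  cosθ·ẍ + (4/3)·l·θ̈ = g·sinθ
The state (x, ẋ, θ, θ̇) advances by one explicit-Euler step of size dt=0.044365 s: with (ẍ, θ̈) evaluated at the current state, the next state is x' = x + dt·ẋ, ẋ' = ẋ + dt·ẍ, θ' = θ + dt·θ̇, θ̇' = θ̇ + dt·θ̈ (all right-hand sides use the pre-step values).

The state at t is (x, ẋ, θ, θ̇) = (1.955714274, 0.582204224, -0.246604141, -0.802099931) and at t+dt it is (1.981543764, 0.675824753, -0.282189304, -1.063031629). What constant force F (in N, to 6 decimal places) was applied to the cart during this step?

ẍ = (ẋ'−ẋ)/dt = (0.675824753−0.582204224)/0.044365 = 2.110234
θ̈ = (θ̇'−θ̇)/dt = (-1.063031629−-0.802099931)/0.044365 = -5.881476
sinθ=-0.244112, cosθ=0.969747
F = (M+m)·ẍ + m·l·cosθ·θ̈ − m·l·sinθ·θ̇² = 3.356049 + -1.228504 − -0.033828 = 2.161373

F = 2.161373 N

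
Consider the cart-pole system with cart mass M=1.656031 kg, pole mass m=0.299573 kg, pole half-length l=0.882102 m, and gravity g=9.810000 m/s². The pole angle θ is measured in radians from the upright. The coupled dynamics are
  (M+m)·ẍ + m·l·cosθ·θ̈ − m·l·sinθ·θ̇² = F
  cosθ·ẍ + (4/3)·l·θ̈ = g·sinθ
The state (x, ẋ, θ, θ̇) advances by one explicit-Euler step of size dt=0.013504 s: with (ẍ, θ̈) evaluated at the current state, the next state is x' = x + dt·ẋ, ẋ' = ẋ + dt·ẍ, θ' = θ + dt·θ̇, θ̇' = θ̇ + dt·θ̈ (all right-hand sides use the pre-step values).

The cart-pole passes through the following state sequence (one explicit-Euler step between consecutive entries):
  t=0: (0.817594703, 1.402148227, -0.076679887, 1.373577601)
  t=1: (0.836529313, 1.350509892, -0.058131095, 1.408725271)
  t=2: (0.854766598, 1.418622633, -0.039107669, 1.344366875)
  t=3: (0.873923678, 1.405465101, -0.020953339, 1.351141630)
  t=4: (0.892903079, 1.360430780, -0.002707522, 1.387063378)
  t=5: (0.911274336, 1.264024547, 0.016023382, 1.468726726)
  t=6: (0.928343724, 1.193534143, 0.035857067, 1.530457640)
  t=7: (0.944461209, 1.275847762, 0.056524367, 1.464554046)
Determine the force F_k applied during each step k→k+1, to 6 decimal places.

F_0 = -6.754129 N
F_1 = 8.637052 N
F_2 = -1.754286 N
F_3 = -5.808829 N
F_4 = -12.361822 N
F_5 = -9.009487 N
F_6 = 10.609383 N

step 0→1:
  ẍ = (ẋ'−ẋ)/dt = (1.350509892−1.402148227)/0.013504 = -3.823929
  θ̈ = (θ̇'−θ̇)/dt = (1.408725271−1.373577601)/0.013504 = 2.602760
  sinθ=-0.076605, cosθ=0.997062
  F = (M+m)·ẍ + m·l·cosθ·θ̈ − m·l·sinθ·θ̇² = -7.478091 + 0.685769 − -0.038193 = -6.754129
step 1→2:
  ẍ = (ẋ'−ẋ)/dt = (1.418622633−1.350509892)/0.013504 = 5.043894
  θ̈ = (θ̇'−θ̇)/dt = (1.344366875−1.408725271)/0.013504 = -4.765876
  sinθ=-0.058098, cosθ=0.998311
  F = (M+m)·ẍ + m·l·cosθ·θ̈ − m·l·sinθ·θ̇² = 9.863859 + -1.257274 − -0.030468 = 8.637052
step 2→3:
  ẍ = (ẋ'−ẋ)/dt = (1.405465101−1.418622633)/0.013504 = -0.974343
  θ̈ = (θ̇'−θ̇)/dt = (1.351141630−1.344366875)/0.013504 = 0.501685
  sinθ=-0.039098, cosθ=0.999235
  F = (M+m)·ẍ + m·l·cosθ·θ̈ − m·l·sinθ·θ̇² = -1.905430 + 0.132471 − -0.018673 = -1.754286
step 3→4:
  ẍ = (ẋ'−ẋ)/dt = (1.360430780−1.405465101)/0.013504 = -3.334888
  θ̈ = (θ̇'−θ̇)/dt = (1.387063378−1.351141630)/0.013504 = 2.660082
  sinθ=-0.020952, cosθ=0.999780
  F = (M+m)·ẍ + m·l·cosθ·θ̈ − m·l·sinθ·θ̇² = -6.521719 + 0.702783 − -0.010108 = -5.808829
step 4→5:
  ẍ = (ẋ'−ẋ)/dt = (1.264024547−1.360430780)/0.013504 = -7.139087
  θ̈ = (θ̇'−θ̇)/dt = (1.468726726−1.387063378)/0.013504 = 6.047345
  sinθ=-0.002708, cosθ=0.999996
  F = (M+m)·ẍ + m·l·cosθ·θ̈ − m·l·sinθ·θ̇² = -13.961227 + 1.598029 − -0.001377 = -12.361822
step 5→6:
  ẍ = (ẋ'−ẋ)/dt = (1.193534143−1.264024547)/0.013504 = -5.219965
  θ̈ = (θ̇'−θ̇)/dt = (1.530457640−1.468726726)/0.013504 = 4.571306
  sinθ=0.016023, cosθ=0.999872
  F = (M+m)·ẍ + m·l·cosθ·θ̈ − m·l·sinθ·θ̇² = -10.208184 + 1.207831 − 0.009134 = -9.009487
step 6→7:
  ẍ = (ẋ'−ẋ)/dt = (1.275847762−1.193534143)/0.013504 = 6.095499
  θ̈ = (θ̇'−θ̇)/dt = (1.464554046−1.530457640)/0.013504 = -4.880302
  sinθ=0.035849, cosθ=0.999357
  F = (M+m)·ẍ + m·l·cosθ·θ̈ − m·l·sinθ·θ̇² = 11.920382 + -1.288810 − 0.022189 = 10.609383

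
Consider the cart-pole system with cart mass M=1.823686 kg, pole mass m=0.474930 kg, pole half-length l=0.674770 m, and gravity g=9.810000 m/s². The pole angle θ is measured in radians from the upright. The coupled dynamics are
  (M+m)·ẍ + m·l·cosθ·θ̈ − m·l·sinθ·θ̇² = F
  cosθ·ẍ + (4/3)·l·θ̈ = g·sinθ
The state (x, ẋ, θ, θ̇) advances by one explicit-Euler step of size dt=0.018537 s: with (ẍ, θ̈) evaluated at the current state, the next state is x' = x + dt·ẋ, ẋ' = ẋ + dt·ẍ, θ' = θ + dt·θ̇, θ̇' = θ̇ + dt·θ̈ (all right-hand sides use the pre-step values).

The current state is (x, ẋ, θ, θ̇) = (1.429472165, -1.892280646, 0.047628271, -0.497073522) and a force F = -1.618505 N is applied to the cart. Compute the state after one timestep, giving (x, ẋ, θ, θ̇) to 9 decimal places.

sinθ=0.047610266, cosθ=0.998865988
temp = (F + m·l·θ̇²·sinθ)/(M+m) = (-1.618505 + 0.003769877)/2.298616 = -0.702481460
θ̈ = (g·sinθ − cosθ·temp)/(l·(4/3 − m·cos²θ/(M+m))) = 1.536622238
ẍ = temp − m·l·θ̈·cosθ/(M+m) = -0.916471363
Euler: x'=1.429472165+0.018537·-1.892280646=1.394394959, ẋ'=-1.892280646+0.018537·-0.916471363=-1.909269276
       θ'=0.047628271+0.018537·-0.497073522=0.038414019, θ̇'=-0.497073522+0.018537·1.536622238=-0.468589156

(1.394394959, -1.909269276, 0.038414019, -0.468589156)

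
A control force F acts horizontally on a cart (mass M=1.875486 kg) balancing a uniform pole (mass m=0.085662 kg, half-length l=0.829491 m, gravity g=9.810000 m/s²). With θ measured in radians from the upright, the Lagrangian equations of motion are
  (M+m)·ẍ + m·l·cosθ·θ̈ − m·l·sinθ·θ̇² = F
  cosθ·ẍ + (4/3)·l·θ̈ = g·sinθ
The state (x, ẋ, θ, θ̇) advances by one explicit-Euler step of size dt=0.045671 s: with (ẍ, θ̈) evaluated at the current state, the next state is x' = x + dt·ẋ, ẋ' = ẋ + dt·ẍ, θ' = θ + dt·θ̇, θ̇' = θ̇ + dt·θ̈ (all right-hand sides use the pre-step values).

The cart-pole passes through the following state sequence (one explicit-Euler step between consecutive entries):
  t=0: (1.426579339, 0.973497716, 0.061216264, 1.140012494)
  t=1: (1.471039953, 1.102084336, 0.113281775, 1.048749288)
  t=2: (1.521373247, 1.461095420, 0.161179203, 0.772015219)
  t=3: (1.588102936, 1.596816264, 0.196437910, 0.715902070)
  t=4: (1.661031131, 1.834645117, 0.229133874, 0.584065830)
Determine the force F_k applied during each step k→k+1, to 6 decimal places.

step 0→1:
  ẍ = (ẋ'−ẋ)/dt = (1.102084336−0.973497716)/0.045671 = 2.815498
  θ̈ = (θ̇'−θ̇)/dt = (1.048749288−1.140012494)/0.045671 = -1.998275
  sinθ=0.061178, cosθ=0.998127
  F = (M+m)·ẍ + m·l·cosθ·θ̈ − m·l·sinθ·θ̇² = 5.521609 + -0.141723 − 0.005650 = 5.374236
step 1→2:
  ẍ = (ẋ'−ẋ)/dt = (1.461095420−1.102084336)/0.045671 = 7.860811
  θ̈ = (θ̇'−θ̇)/dt = (0.772015219−1.048749288)/0.045671 = -6.059295
  sinθ=0.113040, cosθ=0.993590
  F = (M+m)·ẍ + m·l·cosθ·θ̈ − m·l·sinθ·θ̇² = 15.416213 + -0.427789 − 0.008834 = 14.979590
step 2→3:
  ẍ = (ẋ'−ẋ)/dt = (1.596816264−1.461095420)/0.045671 = 2.971707
  θ̈ = (θ̇'−θ̇)/dt = (0.715902070−0.772015219)/0.045671 = -1.228639
  sinθ=0.160482, cosθ=0.987039
  F = (M+m)·ẍ + m·l·cosθ·θ̈ − m·l·sinθ·θ̇² = 5.827958 + -0.086170 − 0.006796 = 5.734991
step 3→4:
  ẍ = (ẋ'−ẋ)/dt = (1.834645117−1.596816264)/0.045671 = 5.207437
  θ̈ = (θ̇'−θ̇)/dt = (0.584065830−0.715902070)/0.045671 = -2.886651
  sinθ=0.195177, cosθ=0.980768
  F = (M+m)·ẍ + m·l·cosθ·θ̈ − m·l·sinθ·θ̇² = 10.212555 + -0.201169 − 0.007108 = 10.004278

F_0 = 5.374236 N
F_1 = 14.979590 N
F_2 = 5.734991 N
F_3 = 10.004278 N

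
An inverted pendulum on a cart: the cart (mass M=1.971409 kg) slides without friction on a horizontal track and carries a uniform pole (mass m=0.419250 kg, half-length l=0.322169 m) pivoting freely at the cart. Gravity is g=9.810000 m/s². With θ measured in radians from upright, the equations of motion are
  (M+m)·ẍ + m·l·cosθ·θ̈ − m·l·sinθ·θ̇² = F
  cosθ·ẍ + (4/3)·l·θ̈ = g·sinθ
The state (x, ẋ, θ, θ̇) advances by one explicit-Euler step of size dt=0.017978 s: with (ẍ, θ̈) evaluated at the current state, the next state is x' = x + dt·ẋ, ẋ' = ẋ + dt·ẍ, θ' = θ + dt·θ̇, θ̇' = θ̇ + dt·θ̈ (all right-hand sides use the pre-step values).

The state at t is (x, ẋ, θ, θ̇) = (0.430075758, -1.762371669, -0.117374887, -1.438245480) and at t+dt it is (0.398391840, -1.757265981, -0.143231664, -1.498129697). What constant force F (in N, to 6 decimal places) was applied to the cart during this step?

F = 0.264841 N

ẍ = (ẋ'−ẋ)/dt = (-1.757265981−-1.762371669)/0.017978 = 0.283996
θ̈ = (θ̇'−θ̇)/dt = (-1.498129697−-1.438245480)/0.017978 = -3.330972
sinθ=-0.117106, cosθ=0.993119
F = (M+m)·ẍ + m·l·cosθ·θ̈ − m·l·sinθ·θ̇² = 0.678939 + -0.446817 − -0.032719 = 0.264841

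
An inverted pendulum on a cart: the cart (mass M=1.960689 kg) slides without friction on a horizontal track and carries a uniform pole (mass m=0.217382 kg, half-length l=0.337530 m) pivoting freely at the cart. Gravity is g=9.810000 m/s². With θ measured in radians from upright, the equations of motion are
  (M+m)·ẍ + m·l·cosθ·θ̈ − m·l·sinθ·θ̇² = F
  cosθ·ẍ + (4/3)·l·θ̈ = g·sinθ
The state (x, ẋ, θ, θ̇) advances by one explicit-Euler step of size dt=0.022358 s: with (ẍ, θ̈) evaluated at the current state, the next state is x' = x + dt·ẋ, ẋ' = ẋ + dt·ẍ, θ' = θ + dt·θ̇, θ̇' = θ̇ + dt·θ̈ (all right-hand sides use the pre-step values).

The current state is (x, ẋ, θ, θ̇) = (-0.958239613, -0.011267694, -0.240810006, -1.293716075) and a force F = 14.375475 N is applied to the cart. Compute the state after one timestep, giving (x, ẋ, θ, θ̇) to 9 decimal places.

sinθ=-0.238489338, cosθ=0.971145116
temp = (F + m·l·θ̇²·sinθ)/(M+m) = (14.375475 + -0.029287539)/2.178071 = 6.586648214
θ̈ = (g·sinθ − cosθ·temp)/(l·(4/3 − m·cos²θ/(M+m))) = -20.886495622
ẍ = temp − m·l·θ̈·cosθ/(M+m) = 7.269951700
Euler: x'=-0.958239613+0.022358·-0.011267694=-0.958491536, ẋ'=-0.011267694+0.022358·7.269951700=0.151273886
       θ'=-0.240810006+0.022358·-1.293716075=-0.269734910, θ̇'=-1.293716075+0.022358·-20.886495622=-1.760696344

(-0.958491536, 0.151273886, -0.269734910, -1.760696344)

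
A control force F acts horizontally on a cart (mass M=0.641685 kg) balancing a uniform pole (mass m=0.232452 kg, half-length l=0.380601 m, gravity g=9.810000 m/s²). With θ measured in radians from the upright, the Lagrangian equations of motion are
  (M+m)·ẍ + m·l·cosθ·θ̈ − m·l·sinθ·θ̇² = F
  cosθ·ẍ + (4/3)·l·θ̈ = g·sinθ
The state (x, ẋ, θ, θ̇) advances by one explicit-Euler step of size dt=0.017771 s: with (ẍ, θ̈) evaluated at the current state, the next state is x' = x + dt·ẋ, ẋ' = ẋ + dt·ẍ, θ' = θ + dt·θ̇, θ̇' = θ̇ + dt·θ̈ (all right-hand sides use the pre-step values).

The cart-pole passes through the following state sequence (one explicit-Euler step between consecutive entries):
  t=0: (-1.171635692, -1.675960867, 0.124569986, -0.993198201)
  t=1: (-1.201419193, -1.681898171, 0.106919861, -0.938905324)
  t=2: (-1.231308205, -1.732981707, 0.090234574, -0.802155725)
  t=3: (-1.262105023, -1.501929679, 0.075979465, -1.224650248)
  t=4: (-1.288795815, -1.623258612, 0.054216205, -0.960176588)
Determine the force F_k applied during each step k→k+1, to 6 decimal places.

step 0→1:
  ẍ = (ẋ'−ẋ)/dt = (-1.681898171−-1.675960867)/0.017771 = -0.334101
  θ̈ = (θ̇'−θ̇)/dt = (-0.938905324−-0.993198201)/0.017771 = 3.055139
  sinθ=0.124248, cosθ=0.992251
  F = (M+m)·ẍ + m·l·cosθ·θ̈ − m·l·sinθ·θ̇² = -0.292050 + 0.268198 − 0.010843 = -0.034695
step 1→2:
  ẍ = (ẋ'−ẋ)/dt = (-1.732981707−-1.681898171)/0.017771 = -2.874545
  θ̈ = (θ̇'−θ̇)/dt = (-0.802155725−-0.938905324)/0.017771 = 7.695099
  sinθ=0.106716, cosθ=0.994290
  F = (M+m)·ẍ + m·l·cosθ·θ̈ − m·l·sinθ·θ̇² = -2.512746 + 0.676909 − 0.008323 = -1.844160
step 2→3:
  ẍ = (ẋ'−ẋ)/dt = (-1.501929679−-1.732981707)/0.017771 = 13.001633
  θ̈ = (θ̇'−θ̇)/dt = (-1.224650248−-0.802155725)/0.017771 = -23.774381
  sinθ=0.090112, cosθ=0.995932
  F = (M+m)·ẍ + m·l·cosθ·θ̈ − m·l·sinθ·θ̇² = 11.365209 + -2.094797 − 0.005130 = 9.265282
step 3→4:
  ẍ = (ẋ'−ẋ)/dt = (-1.623258612−-1.501929679)/0.017771 = -6.827355
  θ̈ = (θ̇'−θ̇)/dt = (-0.960176588−-1.224650248)/0.017771 = 14.882317
  sinθ=0.075906, cosθ=0.997115
  F = (M+m)·ẍ + m·l·cosθ·θ̈ − m·l·sinθ·θ̇² = -5.968044 + 1.312862 − 0.010072 = -4.665254

F_0 = -0.034695 N
F_1 = -1.844160 N
F_2 = 9.265282 N
F_3 = -4.665254 N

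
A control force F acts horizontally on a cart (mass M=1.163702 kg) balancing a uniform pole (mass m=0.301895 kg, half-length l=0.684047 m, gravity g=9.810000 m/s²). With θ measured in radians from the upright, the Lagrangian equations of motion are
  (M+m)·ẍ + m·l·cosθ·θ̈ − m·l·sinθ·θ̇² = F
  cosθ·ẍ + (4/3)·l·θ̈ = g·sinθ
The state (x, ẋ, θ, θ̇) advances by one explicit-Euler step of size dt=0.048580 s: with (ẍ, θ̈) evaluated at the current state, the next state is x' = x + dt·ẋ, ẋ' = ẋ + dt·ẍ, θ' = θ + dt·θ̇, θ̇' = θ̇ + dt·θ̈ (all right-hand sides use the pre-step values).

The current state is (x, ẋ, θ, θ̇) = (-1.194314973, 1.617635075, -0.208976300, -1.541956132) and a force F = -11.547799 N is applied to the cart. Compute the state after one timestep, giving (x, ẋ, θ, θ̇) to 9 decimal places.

(-1.115730261, 1.182025600, -0.283884529, -1.183138929)

sinθ=-0.207458581, cosθ=0.978243803
temp = (F + m·l·θ̇²·sinθ)/(M+m) = (-11.547799 + -0.101863197)/1.465597 = -7.948748665
θ̈ = (g·sinθ − cosθ·temp)/(l·(4/3 − m·cos²θ/(M+m))) = 7.386109573
ẍ = temp − m·l·θ̈·cosθ/(M+m) = -8.966847984
Euler: x'=-1.194314973+0.048580·1.617635075=-1.115730261, ẋ'=1.617635075+0.048580·-8.966847984=1.182025600
       θ'=-0.208976300+0.048580·-1.541956132=-0.283884529, θ̇'=-1.541956132+0.048580·7.386109573=-1.183138929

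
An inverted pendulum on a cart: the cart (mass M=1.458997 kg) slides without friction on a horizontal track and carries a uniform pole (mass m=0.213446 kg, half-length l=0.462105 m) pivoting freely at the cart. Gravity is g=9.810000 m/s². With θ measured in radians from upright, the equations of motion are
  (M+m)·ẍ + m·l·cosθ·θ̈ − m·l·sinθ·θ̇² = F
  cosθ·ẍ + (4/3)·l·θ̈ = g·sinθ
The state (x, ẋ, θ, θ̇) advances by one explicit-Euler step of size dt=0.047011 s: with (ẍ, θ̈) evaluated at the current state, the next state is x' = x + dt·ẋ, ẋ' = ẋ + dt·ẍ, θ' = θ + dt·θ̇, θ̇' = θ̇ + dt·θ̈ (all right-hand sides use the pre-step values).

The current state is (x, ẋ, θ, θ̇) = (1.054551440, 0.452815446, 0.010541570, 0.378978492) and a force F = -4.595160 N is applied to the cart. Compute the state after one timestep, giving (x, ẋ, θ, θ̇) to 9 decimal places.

(1.075838747, 0.309468683, 0.028357728, 0.619508644)

sinθ=0.010541375, cosθ=0.999944438
temp = (F + m·l·θ̇²·sinθ)/(M+m) = (-4.595160 + 0.000149333)/1.672443 = -2.747484170
θ̈ = (g·sinθ − cosθ·temp)/(l·(4/3 − m·cos²θ/(M+m))) = 5.116465339
ẍ = temp − m·l·θ̈·cosθ/(M+m) = -3.049217488
Euler: x'=1.054551440+0.047011·0.452815446=1.075838747, ẋ'=0.452815446+0.047011·-3.049217488=0.309468683
       θ'=0.010541570+0.047011·0.378978492=0.028357728, θ̇'=0.378978492+0.047011·5.116465339=0.619508644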